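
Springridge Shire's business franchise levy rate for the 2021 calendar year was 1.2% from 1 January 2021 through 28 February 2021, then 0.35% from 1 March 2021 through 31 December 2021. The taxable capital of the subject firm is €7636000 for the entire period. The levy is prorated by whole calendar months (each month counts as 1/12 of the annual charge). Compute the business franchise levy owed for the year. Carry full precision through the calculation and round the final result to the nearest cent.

€37543.67

1 January – 28 February 2021: 2 months at 1.2% → €7636000 × 1.2% × 2/12 = €15272.0000
1 March – 31 December 2021: 10 months at 0.35% → €7636000 × 0.35% × 10/12 = €22271.6667
Total = €37543.6667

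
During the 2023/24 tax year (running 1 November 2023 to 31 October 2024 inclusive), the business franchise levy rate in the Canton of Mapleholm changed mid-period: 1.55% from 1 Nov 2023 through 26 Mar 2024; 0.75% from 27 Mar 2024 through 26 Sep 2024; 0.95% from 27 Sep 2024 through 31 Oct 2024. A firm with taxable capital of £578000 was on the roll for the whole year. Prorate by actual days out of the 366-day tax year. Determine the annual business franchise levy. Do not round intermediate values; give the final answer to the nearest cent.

£6302.73

1 Nov 2023 – 26 Mar 2024: 147 days at 1.55% → £578000 × 1.55% × 147/366 = £3598.2869
27 Mar – 26 Sep 2024: 184 days at 0.75% → £578000 × 0.75% × 184/366 = £2179.3443
27 Sep – 31 Oct 2024: 35 days at 0.95% → £578000 × 0.95% × 35/366 = £525.0956
Total = £6302.7268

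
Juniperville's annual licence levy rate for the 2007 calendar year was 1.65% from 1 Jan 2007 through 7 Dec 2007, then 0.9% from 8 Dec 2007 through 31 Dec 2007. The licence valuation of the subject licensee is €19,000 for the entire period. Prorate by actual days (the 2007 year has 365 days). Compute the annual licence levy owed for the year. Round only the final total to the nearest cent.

€304.13

1 Jan – 7 Dec 2007: 341 days at 1.65% → €19,000 × 1.65% × 341/365 = €292.8863
8 Dec – 31 Dec 2007: 24 days at 0.9% → €19,000 × 0.9% × 24/365 = €11.2438
Total = €304.1301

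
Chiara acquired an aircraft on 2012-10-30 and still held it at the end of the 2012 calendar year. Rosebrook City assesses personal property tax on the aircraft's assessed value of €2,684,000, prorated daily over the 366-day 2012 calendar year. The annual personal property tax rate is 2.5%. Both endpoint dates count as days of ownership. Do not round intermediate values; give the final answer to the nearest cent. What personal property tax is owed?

€11,550.00

Days held (2012-10-30 to 2012-12-31): 63 out of 366
Tax = €2,684,000 × 2.5% × 63/366 = €11,550.0000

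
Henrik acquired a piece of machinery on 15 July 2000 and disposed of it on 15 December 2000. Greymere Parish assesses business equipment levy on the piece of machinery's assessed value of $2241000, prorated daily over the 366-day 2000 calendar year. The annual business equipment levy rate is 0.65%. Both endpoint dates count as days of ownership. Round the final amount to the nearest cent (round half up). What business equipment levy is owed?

$6129.07

Days held (15 July – 15 December 2000): 154 out of 366
Tax = $2241000 × 0.65% × 154/366 = $6129.0738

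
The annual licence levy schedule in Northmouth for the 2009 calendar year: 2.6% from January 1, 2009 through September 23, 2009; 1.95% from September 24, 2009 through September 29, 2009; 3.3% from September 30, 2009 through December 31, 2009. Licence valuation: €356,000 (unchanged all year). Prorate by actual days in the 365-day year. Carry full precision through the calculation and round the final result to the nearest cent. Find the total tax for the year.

January 1 – September 23, 2009: 266 days at 2.6% → €356,000 × 2.6% × 266/365 = €6,745.4685
September 24 – September 29, 2009: 6 days at 1.95% → €356,000 × 1.95% × 6/365 = €114.1151
September 30 – December 31, 2009: 93 days at 3.3% → €356,000 × 3.3% × 93/365 = €2,993.3260
Total = €9,852.9096

€9,852.91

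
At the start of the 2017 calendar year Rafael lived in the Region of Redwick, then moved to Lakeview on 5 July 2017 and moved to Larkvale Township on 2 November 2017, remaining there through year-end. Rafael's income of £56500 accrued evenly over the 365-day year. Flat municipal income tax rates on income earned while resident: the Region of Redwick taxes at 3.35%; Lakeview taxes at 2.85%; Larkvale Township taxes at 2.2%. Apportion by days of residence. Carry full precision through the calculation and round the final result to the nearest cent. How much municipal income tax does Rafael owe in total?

The Region of Redwick, 1 January – 4 July 2017: 185 days → £56500 × 3.35% × 185/365 = £959.3390
Lakeview, 5 July – 1 November 2017: 120 days → £56500 × 2.85% × 120/365 = £529.3973
Larkvale Township, 2 November – 31 December 2017: 60 days → £56500 × 2.2% × 60/365 = £204.3288
Total = £1693.0651

£1693.07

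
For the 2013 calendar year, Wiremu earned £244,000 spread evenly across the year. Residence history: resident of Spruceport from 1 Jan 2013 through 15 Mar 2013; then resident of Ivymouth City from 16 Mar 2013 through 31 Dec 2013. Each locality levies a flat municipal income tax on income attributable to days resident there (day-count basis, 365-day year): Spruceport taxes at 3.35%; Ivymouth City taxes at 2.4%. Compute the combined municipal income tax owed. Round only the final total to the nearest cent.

Spruceport, 1 Jan – 15 Mar 2013: 74 days → £244,000 × 3.35% × 74/365 = £1,657.1945
Ivymouth City, 16 Mar – 31 Dec 2013: 291 days → £244,000 × 2.4% × 291/365 = £4,668.7562
Total = £6,325.9507

£6,325.95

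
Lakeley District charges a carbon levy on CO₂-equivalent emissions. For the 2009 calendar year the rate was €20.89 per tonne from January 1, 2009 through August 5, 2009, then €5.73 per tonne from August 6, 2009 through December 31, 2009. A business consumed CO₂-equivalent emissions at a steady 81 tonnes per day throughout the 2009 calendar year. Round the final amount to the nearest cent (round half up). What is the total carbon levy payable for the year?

€435,874.77

January 1 – August 5, 2009: 217 days × 81 tonnes/day = 17,577 tonnes at €20.89/tonne → €367,183.53
August 6 – December 31, 2009: 148 days × 81 tonnes/day = 11,988 tonnes at €5.73/tonne → €68,691.24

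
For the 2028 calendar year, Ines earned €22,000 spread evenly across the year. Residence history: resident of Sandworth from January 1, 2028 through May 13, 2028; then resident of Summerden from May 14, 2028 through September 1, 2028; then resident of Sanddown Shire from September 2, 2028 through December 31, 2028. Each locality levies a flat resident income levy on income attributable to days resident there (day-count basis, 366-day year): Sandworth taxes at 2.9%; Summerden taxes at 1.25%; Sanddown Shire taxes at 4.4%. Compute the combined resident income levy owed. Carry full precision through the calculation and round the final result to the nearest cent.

Sandworth, January 1 – May 13, 2028: 134 days → €22,000 × 2.9% × 134/366 = €233.5847
Summerden, May 14 – September 1, 2028: 111 days → €22,000 × 1.25% × 111/366 = €83.4016
Sanddown Shire, September 2 – December 31, 2028: 121 days → €22,000 × 4.4% × 121/366 = €320.0219
Total = €637.0082

€637.01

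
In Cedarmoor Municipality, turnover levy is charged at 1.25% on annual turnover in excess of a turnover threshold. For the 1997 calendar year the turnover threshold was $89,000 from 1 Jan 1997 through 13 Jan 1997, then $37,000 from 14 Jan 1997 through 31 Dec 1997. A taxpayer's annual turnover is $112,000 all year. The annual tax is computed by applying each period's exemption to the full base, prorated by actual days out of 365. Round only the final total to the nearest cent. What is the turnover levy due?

$914.35

1 Jan – 13 Jan 1997: 13 days, exemption $89,000 → ($112,000 − $89,000) × 1.25% × 13/365 = $10.2397
14 Jan – 31 Dec 1997: 352 days, exemption $37,000 → ($112,000 − $37,000) × 1.25% × 352/365 = $904.1096
Total = $914.3493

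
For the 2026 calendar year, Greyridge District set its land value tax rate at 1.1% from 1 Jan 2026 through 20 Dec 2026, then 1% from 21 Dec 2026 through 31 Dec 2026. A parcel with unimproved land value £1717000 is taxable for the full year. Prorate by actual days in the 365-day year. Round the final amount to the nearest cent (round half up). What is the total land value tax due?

£18835.25

1 Jan – 20 Dec 2026: 354 days at 1.1% → £1717000 × 1.1% × 354/365 = £18317.8027
21 Dec – 31 Dec 2026: 11 days at 1% → £1717000 × 1% × 11/365 = £517.4521
Total = £18835.2548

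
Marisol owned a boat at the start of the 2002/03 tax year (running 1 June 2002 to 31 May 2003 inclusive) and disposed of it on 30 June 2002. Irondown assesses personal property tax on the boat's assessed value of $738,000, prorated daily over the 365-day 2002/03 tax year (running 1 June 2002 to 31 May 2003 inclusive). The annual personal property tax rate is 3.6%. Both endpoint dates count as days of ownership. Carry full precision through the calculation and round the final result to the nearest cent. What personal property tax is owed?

$2,183.67

Days held (1 June – 30 June 2002): 30 out of 365
Tax = $738,000 × 3.6% × 30/365 = $2,183.6712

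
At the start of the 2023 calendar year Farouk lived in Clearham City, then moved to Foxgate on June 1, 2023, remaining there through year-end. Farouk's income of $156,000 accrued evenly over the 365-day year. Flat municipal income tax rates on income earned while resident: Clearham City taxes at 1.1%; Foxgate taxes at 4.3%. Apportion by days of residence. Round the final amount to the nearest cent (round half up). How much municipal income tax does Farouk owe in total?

$4,642.82

Clearham City, January 1 – May 31, 2023: 151 days → $156,000 × 1.1% × 151/365 = $709.9068
Foxgate, June 1 – December 31, 2023: 214 days → $156,000 × 4.3% × 214/365 = $3,932.9096
Total = $4,642.8164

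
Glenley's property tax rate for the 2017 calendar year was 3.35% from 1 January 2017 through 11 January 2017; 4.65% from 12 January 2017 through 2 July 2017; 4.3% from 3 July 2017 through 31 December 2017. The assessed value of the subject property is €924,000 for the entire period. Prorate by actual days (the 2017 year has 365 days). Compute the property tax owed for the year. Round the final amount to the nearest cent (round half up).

€40,991.42

1 January – 11 January 2017: 11 days at 3.35% → €924,000 × 3.35% × 11/365 = €932.8603
12 January – 2 July 2017: 172 days at 4.65% → €924,000 × 4.65% × 172/365 = €20,246.9918
3 July – 31 December 2017: 182 days at 4.3% → €924,000 × 4.3% × 182/365 = €19,811.5726
Total = €40,991.4247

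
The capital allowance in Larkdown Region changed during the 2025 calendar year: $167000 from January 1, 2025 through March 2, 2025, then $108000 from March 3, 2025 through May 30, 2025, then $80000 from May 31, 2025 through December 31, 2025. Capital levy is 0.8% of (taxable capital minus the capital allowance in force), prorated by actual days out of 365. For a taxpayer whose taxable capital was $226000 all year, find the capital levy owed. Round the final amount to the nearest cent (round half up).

January 1 – March 2, 2025: 61 days, exemption $167000 → ($226000 − $167000) × 0.8% × 61/365 = $78.8822
March 3 – May 30, 2025: 89 days, exemption $108000 → ($226000 − $108000) × 0.8% × 89/365 = $230.1808
May 31 – December 31, 2025: 215 days, exemption $80000 → ($226000 − $80000) × 0.8% × 215/365 = $688.0000
Total = $997.0630

$997.06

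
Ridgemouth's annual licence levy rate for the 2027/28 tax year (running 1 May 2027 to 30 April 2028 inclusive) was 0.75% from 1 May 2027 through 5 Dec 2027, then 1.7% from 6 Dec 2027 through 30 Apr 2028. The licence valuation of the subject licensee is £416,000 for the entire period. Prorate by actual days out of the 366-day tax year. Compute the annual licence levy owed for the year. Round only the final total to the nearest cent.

1 May – 5 Dec 2027: 219 days at 0.75% → £416,000 × 0.75% × 219/366 = £1,866.8852
6 Dec 2027 – 30 Apr 2028: 147 days at 1.7% → £416,000 × 1.7% × 147/366 = £2,840.3934
Total = £4,707.2787

£4,707.28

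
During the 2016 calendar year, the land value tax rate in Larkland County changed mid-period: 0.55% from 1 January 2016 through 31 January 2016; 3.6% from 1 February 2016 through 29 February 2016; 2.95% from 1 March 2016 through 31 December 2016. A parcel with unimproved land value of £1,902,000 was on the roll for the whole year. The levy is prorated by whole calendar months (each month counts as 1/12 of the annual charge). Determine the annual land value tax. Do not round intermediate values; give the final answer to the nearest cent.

1 January – 31 January 2016: 1 month at 0.55% → £1,902,000 × 0.55% × 1/12 = £871.7500
1 February – 29 February 2016: 1 month at 3.6% → £1,902,000 × 3.6% × 1/12 = £5,706.0000
1 March – 31 December 2016: 10 months at 2.95% → £1,902,000 × 2.95% × 10/12 = £46,757.5000
Total = £53,335.2500

£53,335.25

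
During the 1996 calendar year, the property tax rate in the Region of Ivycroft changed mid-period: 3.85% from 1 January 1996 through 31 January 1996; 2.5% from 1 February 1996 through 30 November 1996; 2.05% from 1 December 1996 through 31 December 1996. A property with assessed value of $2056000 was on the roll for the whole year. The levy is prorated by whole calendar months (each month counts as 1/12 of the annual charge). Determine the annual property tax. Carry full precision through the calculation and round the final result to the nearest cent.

$52942.00

1 January – 31 January 1996: 1 month at 3.85% → $2056000 × 3.85% × 1/12 = $6596.3333
1 February – 30 November 1996: 10 months at 2.5% → $2056000 × 2.5% × 10/12 = $42833.3333
1 December – 31 December 1996: 1 month at 2.05% → $2056000 × 2.05% × 1/12 = $3512.3333
Total = $52942.0000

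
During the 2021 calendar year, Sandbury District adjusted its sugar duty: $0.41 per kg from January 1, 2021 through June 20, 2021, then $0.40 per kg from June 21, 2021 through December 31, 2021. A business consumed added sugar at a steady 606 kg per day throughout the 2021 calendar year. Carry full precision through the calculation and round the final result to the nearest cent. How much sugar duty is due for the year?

January 1 – June 20, 2021: 171 days × 606 kg/day = 103,626 kg at $0.41/kg → $42,486.66
June 21 – December 31, 2021: 194 days × 606 kg/day = 117,564 kg at $0.40/kg → $47,025.60

$89,512.26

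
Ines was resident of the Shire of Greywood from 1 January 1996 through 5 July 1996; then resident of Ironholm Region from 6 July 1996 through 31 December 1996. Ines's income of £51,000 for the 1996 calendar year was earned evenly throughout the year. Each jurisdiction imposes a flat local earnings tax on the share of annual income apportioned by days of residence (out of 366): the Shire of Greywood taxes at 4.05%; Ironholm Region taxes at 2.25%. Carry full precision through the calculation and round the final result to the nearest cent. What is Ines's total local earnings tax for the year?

The Shire of Greywood, 1 January – 5 July 1996: 187 days → £51,000 × 4.05% × 187/366 = £1,055.3238
Ironholm Region, 6 July – 31 December 1996: 179 days → £51,000 × 2.25% × 179/366 = £561.2090
Total = £1,616.5328

£1,616.53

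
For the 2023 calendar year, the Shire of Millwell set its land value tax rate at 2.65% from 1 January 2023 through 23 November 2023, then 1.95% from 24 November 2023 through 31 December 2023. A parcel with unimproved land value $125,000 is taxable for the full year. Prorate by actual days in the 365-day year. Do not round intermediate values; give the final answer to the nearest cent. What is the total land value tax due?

$3,221.40

1 January – 23 November 2023: 327 days at 2.65% → $125,000 × 2.65% × 327/365 = $2,967.6370
24 November – 31 December 2023: 38 days at 1.95% → $125,000 × 1.95% × 38/365 = $253.7671
Total = $3,221.4041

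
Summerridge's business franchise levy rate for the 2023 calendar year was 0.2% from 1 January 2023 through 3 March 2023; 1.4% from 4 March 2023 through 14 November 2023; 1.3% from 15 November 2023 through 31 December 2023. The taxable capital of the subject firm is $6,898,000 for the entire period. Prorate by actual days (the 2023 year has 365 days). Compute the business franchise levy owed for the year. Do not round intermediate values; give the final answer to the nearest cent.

$81,623.18

1 January – 3 March 2023: 62 days at 0.2% → $6,898,000 × 0.2% × 62/365 = $2,343.4301
4 March – 14 November 2023: 256 days at 1.4% → $6,898,000 × 1.4% × 256/365 = $67,732.6904
15 November – 31 December 2023: 47 days at 1.3% → $6,898,000 × 1.3% × 47/365 = $11,547.0630
Total = $81,623.1836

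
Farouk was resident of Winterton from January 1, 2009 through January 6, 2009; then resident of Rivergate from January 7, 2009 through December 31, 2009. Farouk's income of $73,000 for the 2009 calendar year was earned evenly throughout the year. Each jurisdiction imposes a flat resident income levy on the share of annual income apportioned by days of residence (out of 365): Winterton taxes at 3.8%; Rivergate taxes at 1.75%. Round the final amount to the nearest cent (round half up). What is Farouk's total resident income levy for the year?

Winterton, January 1 – January 6, 2009: 6 days → $73,000 × 3.8% × 6/365 = $45.6000
Rivergate, January 7 – December 31, 2009: 359 days → $73,000 × 1.75% × 359/365 = $1,256.5000
Total = $1,302.1000

$1,302.10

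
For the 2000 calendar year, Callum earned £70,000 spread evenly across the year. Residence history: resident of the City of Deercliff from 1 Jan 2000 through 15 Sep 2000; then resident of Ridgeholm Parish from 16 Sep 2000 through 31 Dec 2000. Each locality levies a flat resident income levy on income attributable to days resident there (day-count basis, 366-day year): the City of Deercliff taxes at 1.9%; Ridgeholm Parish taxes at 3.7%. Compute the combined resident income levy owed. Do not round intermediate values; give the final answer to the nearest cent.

The City of Deercliff, 1 Jan – 15 Sep 2000: 259 days → £70,000 × 1.9% × 259/366 = £941.1749
Ridgeholm Parish, 16 Sep – 31 Dec 2000: 107 days → £70,000 × 3.7% × 107/366 = £757.1858
Total = £1,698.3607

£1,698.36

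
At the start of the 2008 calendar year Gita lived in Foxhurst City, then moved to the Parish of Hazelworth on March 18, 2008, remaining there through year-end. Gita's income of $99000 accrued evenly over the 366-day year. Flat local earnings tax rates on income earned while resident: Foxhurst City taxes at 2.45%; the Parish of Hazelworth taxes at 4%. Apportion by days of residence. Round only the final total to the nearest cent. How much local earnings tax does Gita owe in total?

$3637.17

Foxhurst City, January 1 – March 17, 2008: 77 days → $99000 × 2.45% × 77/366 = $510.2828
The Parish of Hazelworth, March 18 – December 31, 2008: 289 days → $99000 × 4% × 289/366 = $3126.8852
Total = $3637.1680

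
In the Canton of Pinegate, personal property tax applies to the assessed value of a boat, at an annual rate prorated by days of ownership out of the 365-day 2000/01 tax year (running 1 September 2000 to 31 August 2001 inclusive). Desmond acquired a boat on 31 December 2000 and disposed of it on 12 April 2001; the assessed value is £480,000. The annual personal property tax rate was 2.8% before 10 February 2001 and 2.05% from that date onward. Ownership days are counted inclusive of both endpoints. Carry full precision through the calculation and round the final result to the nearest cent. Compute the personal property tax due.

£3,181.15

31 December 2000 – 9 February 2001: 41 days at 2.8% → £480,000 × 2.8% × 41/365 = £1,509.6986
10 February – 12 April 2001: 62 days at 2.05% → £480,000 × 2.05% × 62/365 = £1,671.4521
Total = £3,181.1507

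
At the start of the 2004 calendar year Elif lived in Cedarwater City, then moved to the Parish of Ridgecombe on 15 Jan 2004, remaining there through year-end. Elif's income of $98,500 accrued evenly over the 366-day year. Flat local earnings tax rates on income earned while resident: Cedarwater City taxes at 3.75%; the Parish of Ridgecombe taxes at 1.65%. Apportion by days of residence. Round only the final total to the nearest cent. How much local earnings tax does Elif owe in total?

Cedarwater City, 1 Jan – 14 Jan 2004: 14 days → $98,500 × 3.75% × 14/366 = $141.2910
The Parish of Ridgecombe, 15 Jan – 31 Dec 2004: 352 days → $98,500 × 1.65% × 352/366 = $1,563.0820
Total = $1,704.3730

$1,704.37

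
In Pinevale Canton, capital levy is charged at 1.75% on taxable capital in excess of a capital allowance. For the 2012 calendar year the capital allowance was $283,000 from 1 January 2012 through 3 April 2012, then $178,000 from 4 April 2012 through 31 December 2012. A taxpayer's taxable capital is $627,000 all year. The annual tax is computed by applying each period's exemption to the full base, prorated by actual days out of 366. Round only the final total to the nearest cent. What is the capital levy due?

$7,385.57

1 January – 3 April 2012: 94 days, exemption $283,000 → ($627,000 − $283,000) × 1.75% × 94/366 = $1,546.1202
4 April – 31 December 2012: 272 days, exemption $178,000 → ($627,000 − $178,000) × 1.75% × 272/366 = $5,839.4536
Total = $7,385.5738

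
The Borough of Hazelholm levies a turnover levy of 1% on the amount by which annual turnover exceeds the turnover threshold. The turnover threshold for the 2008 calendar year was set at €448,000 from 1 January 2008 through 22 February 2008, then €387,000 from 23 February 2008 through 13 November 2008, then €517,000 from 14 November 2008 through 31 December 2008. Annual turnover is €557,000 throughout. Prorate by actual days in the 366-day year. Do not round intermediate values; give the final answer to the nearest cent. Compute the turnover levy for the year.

1 January – 22 February 2008: 53 days, exemption €448,000 → (€557,000 − €448,000) × 1% × 53/366 = €157.8415
23 February – 13 November 2008: 265 days, exemption €387,000 → (€557,000 − €387,000) × 1% × 265/366 = €1,230.8743
14 November – 31 December 2008: 48 days, exemption €517,000 → (€557,000 − €517,000) × 1% × 48/366 = €52.4590
Total = €1,441.1749

€1,441.17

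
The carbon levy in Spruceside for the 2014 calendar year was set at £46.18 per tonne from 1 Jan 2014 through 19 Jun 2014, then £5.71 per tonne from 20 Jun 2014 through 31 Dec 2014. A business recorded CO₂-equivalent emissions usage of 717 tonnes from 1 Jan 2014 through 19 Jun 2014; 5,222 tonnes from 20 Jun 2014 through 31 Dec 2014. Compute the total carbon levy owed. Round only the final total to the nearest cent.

£62,928.68

1 Jan – 19 Jun 2014: 717 tonnes at £46.18/tonne → £33,111.06
20 Jun – 31 Dec 2014: 5,222 tonnes at £5.71/tonne → £29,817.62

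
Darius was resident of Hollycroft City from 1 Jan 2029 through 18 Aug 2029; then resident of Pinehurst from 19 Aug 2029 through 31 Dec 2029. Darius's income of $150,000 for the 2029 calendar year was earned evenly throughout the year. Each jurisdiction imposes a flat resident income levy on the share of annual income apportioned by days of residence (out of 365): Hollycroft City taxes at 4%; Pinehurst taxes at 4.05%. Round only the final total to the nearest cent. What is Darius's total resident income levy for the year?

Hollycroft City, 1 Jan – 18 Aug 2029: 230 days → $150,000 × 4% × 230/365 = $3,780.8219
Pinehurst, 19 Aug – 31 Dec 2029: 135 days → $150,000 × 4.05% × 135/365 = $2,246.9178
Total = $6,027.7397

$6,027.74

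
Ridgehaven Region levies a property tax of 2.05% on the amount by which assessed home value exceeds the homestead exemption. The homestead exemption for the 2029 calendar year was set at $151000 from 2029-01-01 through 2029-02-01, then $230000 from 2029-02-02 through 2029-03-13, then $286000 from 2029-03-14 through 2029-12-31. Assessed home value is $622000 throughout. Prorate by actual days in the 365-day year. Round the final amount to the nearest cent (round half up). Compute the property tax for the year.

$7256.44

2029-01-01 to 2029-02-01: 32 days, exemption $151000 → ($622000 − $151000) × 2.05% × 32/365 = $846.5096
2029-02-02 to 2029-03-13: 40 days, exemption $230000 → ($622000 − $230000) × 2.05% × 40/365 = $880.6575
2029-03-14 to 2029-12-31: 293 days, exemption $286000 → ($622000 − $286000) × 2.05% × 293/365 = $5529.2712
Total = $7256.4384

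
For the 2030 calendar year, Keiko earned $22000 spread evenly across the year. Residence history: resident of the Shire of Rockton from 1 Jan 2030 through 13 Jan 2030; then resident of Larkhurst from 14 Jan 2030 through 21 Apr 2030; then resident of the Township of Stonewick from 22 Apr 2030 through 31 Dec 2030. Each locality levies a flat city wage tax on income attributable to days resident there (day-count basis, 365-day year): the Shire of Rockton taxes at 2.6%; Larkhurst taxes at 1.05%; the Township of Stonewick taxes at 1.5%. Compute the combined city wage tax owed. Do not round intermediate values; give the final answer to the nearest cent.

$312.04

The Shire of Rockton, 1 Jan – 13 Jan 2030: 13 days → $22000 × 2.6% × 13/365 = $20.3726
Larkhurst, 14 Jan – 21 Apr 2030: 98 days → $22000 × 1.05% × 98/365 = $62.0219
The Township of Stonewick, 22 Apr – 31 Dec 2030: 254 days → $22000 × 1.5% × 254/365 = $229.6438
Total = $312.0384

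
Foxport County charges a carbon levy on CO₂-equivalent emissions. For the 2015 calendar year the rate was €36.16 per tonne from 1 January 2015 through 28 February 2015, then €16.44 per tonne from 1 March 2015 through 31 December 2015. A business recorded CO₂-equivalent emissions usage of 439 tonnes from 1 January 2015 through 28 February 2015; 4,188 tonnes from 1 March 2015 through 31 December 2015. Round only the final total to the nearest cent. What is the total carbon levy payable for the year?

€84724.96

1 January – 28 February 2015: 439 tonnes at €36.16/tonne → €15874.24
1 March – 31 December 2015: 4,188 tonnes at €16.44/tonne → €68850.72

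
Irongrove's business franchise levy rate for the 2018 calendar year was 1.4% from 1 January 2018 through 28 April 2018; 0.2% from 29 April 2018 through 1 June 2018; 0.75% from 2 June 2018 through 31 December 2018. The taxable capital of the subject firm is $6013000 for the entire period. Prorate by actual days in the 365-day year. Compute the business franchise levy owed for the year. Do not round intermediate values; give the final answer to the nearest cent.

$54652.40

1 January – 28 April 2018: 118 days at 1.4% → $6013000 × 1.4% × 118/365 = $27215.0027
29 April – 1 June 2018: 34 days at 0.2% → $6013000 × 0.2% × 34/365 = $1120.2301
2 June – 31 December 2018: 213 days at 0.75% → $6013000 × 0.75% × 213/365 = $26317.1712
Total = $54652.4041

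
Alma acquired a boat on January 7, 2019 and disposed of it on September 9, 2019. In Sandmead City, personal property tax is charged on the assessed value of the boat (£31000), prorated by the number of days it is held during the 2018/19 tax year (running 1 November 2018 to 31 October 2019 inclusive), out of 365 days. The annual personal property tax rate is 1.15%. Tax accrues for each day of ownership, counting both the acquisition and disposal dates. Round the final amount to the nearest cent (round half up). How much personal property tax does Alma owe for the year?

Days held (January 7 – September 9, 2019): 246 out of 365
Tax = £31000 × 1.15% × 246/365 = £240.2712

£240.27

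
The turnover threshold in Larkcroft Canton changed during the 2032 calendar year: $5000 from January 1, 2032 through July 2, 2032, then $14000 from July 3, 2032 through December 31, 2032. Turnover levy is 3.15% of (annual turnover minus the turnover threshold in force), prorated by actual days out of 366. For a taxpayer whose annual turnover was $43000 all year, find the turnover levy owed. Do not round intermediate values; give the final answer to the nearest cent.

January 1 – July 2, 2032: 184 days, exemption $5000 → ($43000 − $5000) × 3.15% × 184/366 = $601.7705
July 3 – December 31, 2032: 182 days, exemption $14000 → ($43000 − $14000) × 3.15% × 182/366 = $454.2541
Total = $1056.0246

$1056.02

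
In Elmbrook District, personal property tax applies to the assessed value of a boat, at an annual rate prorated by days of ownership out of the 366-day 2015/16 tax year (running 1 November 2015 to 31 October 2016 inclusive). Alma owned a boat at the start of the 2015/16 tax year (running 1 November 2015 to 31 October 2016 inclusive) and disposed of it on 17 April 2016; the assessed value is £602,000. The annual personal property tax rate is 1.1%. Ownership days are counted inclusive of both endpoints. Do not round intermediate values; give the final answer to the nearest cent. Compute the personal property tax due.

Days held (1 November 2015 – 17 April 2016): 169 out of 366
Tax = £602,000 × 1.1% × 169/366 = £3,057.6995

£3,057.70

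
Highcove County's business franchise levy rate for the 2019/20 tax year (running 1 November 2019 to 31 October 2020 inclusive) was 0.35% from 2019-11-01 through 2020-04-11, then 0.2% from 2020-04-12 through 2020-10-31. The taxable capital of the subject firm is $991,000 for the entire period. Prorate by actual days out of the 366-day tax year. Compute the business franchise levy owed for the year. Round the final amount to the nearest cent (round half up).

$2,644.02

2019-11-01 to 2020-04-11: 163 days at 0.35% → $991,000 × 0.35% × 163/366 = $1,544.7145
2020-04-12 to 2020-10-31: 203 days at 0.2% → $991,000 × 0.2% × 203/366 = $1,099.3060
Total = $2,644.0205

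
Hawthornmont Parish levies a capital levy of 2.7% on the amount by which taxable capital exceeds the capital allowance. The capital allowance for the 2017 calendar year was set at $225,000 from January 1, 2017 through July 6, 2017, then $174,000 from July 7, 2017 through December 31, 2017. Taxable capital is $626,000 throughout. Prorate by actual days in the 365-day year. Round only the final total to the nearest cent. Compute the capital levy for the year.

$11,498.52

January 1 – July 6, 2017: 187 days, exemption $225,000 → ($626,000 − $225,000) × 2.7% × 187/365 = $5,546.9836
July 7 – December 31, 2017: 178 days, exemption $174,000 → ($626,000 − $174,000) × 2.7% × 178/365 = $5,951.5397
Total = $11,498.5233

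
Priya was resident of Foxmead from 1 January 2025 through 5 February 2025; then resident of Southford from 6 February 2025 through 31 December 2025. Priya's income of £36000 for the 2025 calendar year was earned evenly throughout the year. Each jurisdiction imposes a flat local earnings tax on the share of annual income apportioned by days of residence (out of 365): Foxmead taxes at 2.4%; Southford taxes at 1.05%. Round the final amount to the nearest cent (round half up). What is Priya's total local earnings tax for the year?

£425.93

Foxmead, 1 January – 5 February 2025: 36 days → £36000 × 2.4% × 36/365 = £85.2164
Southford, 6 February – 31 December 2025: 329 days → £36000 × 1.05% × 329/365 = £340.7178
Total = £425.9342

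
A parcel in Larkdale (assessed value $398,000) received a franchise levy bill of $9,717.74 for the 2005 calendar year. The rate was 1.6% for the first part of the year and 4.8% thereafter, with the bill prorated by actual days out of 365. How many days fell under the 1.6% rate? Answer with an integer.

269 days

Let d = days at the first rate; then 365 − d days at the second rate.
$398,000 × [1.6%·d + 4.8%·(365−d)] / 365 = $9,717.74
Solving gives d = 269, so the new rate took effect on September 27, 2005.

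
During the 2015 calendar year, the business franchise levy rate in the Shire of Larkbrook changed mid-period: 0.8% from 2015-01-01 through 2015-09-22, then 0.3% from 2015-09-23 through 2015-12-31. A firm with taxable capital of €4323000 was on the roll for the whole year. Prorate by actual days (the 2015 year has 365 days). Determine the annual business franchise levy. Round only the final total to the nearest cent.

€28662.08

2015-01-01 to 2015-09-22: 265 days at 0.8% → €4323000 × 0.8% × 265/365 = €25108.9315
2015-09-23 to 2015-12-31: 100 days at 0.3% → €4323000 × 0.3% × 100/365 = €3553.1507
Total = €28662.0822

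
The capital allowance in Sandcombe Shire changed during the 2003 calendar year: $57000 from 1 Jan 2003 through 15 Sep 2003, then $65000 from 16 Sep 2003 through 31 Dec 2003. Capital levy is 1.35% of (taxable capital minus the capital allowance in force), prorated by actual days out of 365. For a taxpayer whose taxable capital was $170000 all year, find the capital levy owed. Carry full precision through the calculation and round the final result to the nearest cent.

$1493.84

1 Jan – 15 Sep 2003: 258 days, exemption $57000 → ($170000 − $57000) × 1.35% × 258/365 = $1078.2986
16 Sep – 31 Dec 2003: 107 days, exemption $65000 → ($170000 − $65000) × 1.35% × 107/365 = $415.5411
Total = $1493.8397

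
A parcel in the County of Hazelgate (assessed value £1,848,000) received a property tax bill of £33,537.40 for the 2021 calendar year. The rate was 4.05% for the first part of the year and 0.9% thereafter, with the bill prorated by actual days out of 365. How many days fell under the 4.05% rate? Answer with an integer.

Let d = days at the first rate; then 365 − d days at the second rate.
£1,848,000 × [4.05%·d + 0.9%·(365−d)] / 365 = £33,537.40
Solving gives d = 106, so the new rate took effect on April 17, 2021.

106 days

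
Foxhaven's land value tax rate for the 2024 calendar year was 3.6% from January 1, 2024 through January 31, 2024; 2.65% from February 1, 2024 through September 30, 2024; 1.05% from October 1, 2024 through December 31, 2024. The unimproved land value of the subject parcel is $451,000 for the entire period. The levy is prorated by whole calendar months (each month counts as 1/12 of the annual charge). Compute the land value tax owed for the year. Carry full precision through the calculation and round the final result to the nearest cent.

$10,504.54

January 1 – January 31, 2024: 1 month at 3.6% → $451,000 × 3.6% × 1/12 = $1,353.0000
February 1 – September 30, 2024: 8 months at 2.65% → $451,000 × 2.65% × 8/12 = $7,967.6667
October 1 – December 31, 2024: 3 months at 1.05% → $451,000 × 1.05% × 3/12 = $1,183.8750
Total = $10,504.5417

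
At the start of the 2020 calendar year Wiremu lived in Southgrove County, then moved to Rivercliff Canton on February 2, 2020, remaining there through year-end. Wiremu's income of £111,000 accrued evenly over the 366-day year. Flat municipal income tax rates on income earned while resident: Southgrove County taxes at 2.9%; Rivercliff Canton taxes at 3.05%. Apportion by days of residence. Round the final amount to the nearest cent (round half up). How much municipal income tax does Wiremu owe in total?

£3,370.94

Southgrove County, January 1 – February 1, 2020: 32 days → £111,000 × 2.9% × 32/366 = £281.4426
Rivercliff Canton, February 2 – December 31, 2020: 334 days → £111,000 × 3.05% × 334/366 = £3,089.5000
Total = £3,370.9426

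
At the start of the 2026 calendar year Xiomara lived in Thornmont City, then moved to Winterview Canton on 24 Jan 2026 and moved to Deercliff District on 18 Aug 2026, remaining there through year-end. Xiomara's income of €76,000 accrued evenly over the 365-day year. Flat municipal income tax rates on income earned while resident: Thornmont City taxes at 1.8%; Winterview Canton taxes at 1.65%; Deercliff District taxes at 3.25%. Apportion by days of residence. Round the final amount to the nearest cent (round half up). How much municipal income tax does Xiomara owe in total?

Thornmont City, 1 Jan – 23 Jan 2026: 23 days → €76,000 × 1.8% × 23/365 = €86.2027
Winterview Canton, 24 Jan – 17 Aug 2026: 206 days → €76,000 × 1.65% × 206/365 = €707.7370
Deercliff District, 18 Aug – 31 Dec 2026: 136 days → €76,000 × 3.25% × 136/365 = €920.3288
Total = €1,714.2685

€1,714.27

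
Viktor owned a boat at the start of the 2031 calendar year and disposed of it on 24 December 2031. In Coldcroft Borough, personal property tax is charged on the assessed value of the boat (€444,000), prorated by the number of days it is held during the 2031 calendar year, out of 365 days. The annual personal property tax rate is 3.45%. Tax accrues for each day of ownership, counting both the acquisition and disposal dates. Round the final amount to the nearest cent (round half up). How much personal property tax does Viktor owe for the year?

Days held (1 January – 24 December 2031): 358 out of 365
Tax = €444,000 × 3.45% × 358/365 = €15,024.2301

€15,024.23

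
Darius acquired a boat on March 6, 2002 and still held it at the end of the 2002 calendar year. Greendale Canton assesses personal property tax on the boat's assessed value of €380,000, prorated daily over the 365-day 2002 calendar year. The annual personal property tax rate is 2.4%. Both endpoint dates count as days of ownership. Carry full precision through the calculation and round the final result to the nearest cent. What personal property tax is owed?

Days held (March 6 – December 31, 2002): 301 out of 365
Tax = €380,000 × 2.4% × 301/365 = €7,520.8767

€7,520.88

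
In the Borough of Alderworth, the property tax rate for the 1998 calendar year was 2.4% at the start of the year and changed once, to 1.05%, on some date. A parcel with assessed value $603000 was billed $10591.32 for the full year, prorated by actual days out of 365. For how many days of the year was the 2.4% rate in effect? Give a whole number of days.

Let d = days at the first rate; then 365 − d days at the second rate.
$603000 × [2.4%·d + 1.05%·(365−d)] / 365 = $10591.32
Solving gives d = 191, so the new rate took effect on July 11, 1998.

191 days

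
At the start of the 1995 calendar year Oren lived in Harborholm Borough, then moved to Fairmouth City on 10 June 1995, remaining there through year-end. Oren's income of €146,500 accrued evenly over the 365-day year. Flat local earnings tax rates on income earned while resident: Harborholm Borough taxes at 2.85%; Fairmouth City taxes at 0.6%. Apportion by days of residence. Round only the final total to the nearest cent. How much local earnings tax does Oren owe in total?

€2,323.93

Harborholm Borough, 1 January – 9 June 1995: 160 days → €146,500 × 2.85% × 160/365 = €1,830.2466
Fairmouth City, 10 June – 31 December 1995: 205 days → €146,500 × 0.6% × 205/365 = €493.6849
Total = €2,323.9315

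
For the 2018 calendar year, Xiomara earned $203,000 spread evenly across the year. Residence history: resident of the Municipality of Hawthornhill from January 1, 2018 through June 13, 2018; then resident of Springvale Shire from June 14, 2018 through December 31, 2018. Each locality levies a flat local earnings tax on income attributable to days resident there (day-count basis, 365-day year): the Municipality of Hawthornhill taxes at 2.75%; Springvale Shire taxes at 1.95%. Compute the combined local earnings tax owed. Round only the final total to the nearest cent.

$4,688.19

The Municipality of Hawthornhill, January 1 – June 13, 2018: 164 days → $203,000 × 2.75% × 164/365 = $2,508.3014
Springvale Shire, June 14 – December 31, 2018: 201 days → $203,000 × 1.95% × 201/365 = $2,179.8863
Total = $4,688.1877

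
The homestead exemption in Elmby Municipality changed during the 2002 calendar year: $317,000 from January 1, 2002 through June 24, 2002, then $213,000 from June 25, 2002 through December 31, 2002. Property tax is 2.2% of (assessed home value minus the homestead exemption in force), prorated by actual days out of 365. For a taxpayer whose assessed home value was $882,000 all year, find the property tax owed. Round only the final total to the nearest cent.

January 1 – June 24, 2002: 175 days, exemption $317,000 → ($882,000 − $317,000) × 2.2% × 175/365 = $5,959.5890
June 25 – December 31, 2002: 190 days, exemption $213,000 → ($882,000 − $213,000) × 2.2% × 190/365 = $7,661.4247
Total = $13,621.0137

$13,621.01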